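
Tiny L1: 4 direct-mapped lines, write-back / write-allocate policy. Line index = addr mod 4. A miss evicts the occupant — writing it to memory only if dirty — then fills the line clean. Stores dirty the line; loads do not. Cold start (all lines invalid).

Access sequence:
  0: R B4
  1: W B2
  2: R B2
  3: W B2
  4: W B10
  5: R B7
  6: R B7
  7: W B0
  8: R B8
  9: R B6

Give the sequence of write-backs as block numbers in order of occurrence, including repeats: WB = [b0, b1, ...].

WB = [2, 0, 10]

  0 | R B4 → L0 miss [-]
  1 | W B2 → L2 miss [D]
  2 | R B2 → L2 hit [D]
  3 | W B2 → L2 hit [D]
  4 | W B10 → L2 miss wb→B2 [D]
  5 | R B7 → L3 miss [-]
  6 | R B7 → L3 hit [-]
  7 | W B0 → L0 miss [D]
  8 | R B8 → L0 miss wb→B0 [-]
  9 | R B6 → L2 miss wb→B10 [-]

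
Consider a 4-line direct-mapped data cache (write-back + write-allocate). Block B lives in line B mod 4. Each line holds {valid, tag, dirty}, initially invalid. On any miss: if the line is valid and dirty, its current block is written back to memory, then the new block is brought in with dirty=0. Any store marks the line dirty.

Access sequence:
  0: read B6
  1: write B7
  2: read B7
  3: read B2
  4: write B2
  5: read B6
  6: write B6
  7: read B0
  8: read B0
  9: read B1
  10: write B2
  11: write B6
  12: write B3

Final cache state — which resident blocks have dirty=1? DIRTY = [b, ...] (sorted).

DIRTY = [3, 6]

0: R B6 → L2 miss [-]
1: W B7 → L3 miss [D]
2: R B7 → L3 hit [D]
3: R B2 → L2 miss [-]
4: W B2 → L2 hit [D]
5: R B6 → L2 miss wb→B2 [-]
6: W B6 → L2 hit [D]
7: R B0 → L0 miss [-]
8: R B0 → L0 hit [-]
9: R B1 → L1 miss [-]
10: W B2 → L2 miss wb→B6 [D]
11: W B6 → L2 miss wb→B2 [D]
12: W B3 → L3 miss wb→B7 [D]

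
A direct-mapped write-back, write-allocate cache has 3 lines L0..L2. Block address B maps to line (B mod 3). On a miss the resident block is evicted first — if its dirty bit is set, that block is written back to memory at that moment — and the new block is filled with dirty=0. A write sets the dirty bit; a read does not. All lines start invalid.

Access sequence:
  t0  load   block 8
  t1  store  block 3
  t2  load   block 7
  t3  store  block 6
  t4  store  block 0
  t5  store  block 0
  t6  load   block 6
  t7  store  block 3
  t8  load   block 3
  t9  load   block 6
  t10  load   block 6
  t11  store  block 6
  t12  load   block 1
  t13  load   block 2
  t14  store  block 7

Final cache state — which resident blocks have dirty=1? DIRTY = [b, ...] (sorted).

0: R B8 -> L2 miss  d=-]
1: W B3 -> L0 miss  d=D]
2: R B7 -> L1 miss  d=-]
3: W B6 -> L0 miss wb->B3  d=D]
4: W B0 -> L0 miss wb->B6  d=D]
5: W B0 -> L0 hit  d=D]
6: R B6 -> L0 miss wb->B0  d=-]
7: W B3 -> L0 miss  d=D]
8: R B3 -> L0 hit  d=D]
9: R B6 -> L0 miss wb->B3  d=-]
10: R B6 -> L0 hit  d=-]
11: W B6 -> L0 hit  d=D]
12: R B1 -> L1 miss  d=-]
13: R B2 -> L2 miss  d=-]
14: W B7 -> L1 miss  d=D]

DIRTY = [6, 7]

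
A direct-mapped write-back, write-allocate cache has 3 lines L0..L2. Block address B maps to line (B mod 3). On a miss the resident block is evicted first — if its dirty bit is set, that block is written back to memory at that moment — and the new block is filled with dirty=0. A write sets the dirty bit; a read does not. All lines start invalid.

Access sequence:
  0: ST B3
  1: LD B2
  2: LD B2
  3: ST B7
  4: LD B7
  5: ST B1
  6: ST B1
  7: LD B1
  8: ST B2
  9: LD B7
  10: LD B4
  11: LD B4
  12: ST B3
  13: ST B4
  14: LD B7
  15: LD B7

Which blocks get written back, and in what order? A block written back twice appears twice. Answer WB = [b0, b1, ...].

0: W B3 → L0 miss [D]
1: R B2 → L2 miss [-]
2: R B2 → L2 hit [-]
3: W B7 → L1 miss [D]
4: R B7 → L1 hit [D]
5: W B1 → L1 miss wb→B7 [D]
6: W B1 → L1 hit [D]
7: R B1 → L1 hit [D]
8: W B2 → L2 hit [D]
9: R B7 → L1 miss wb→B1 [-]
10: R B4 → L1 miss [-]
11: R B4 → L1 hit [-]
12: W B3 → L0 hit [D]
13: W B4 → L1 hit [D]
14: R B7 → L1 miss wb→B4 [-]
15: R B7 → L1 hit [-]

WB = [7, 1, 4]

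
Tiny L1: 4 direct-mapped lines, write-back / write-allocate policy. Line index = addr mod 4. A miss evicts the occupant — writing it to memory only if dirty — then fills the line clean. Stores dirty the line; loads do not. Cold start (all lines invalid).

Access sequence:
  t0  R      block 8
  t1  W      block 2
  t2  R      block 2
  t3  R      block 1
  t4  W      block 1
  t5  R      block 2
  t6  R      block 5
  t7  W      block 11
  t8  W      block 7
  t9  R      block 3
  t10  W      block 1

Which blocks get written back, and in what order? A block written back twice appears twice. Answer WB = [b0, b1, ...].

WB = [1, 11, 7]

0: R B8 -> L0 miss  d=-]
1: W B2 -> L2 miss  d=D]
2: R B2 -> L2 hit  d=D]
3: R B1 -> L1 miss  d=-]
4: W B1 -> L1 hit  d=D]
5: R B2 -> L2 hit  d=D]
6: R B5 -> L1 miss wb->B1  d=-]
7: W B11 -> L3 miss  d=D]
8: W B7 -> L3 miss wb->B11  d=D]
9: R B3 -> L3 miss wb->B7  d=-]
10: W B1 -> L1 miss  d=D]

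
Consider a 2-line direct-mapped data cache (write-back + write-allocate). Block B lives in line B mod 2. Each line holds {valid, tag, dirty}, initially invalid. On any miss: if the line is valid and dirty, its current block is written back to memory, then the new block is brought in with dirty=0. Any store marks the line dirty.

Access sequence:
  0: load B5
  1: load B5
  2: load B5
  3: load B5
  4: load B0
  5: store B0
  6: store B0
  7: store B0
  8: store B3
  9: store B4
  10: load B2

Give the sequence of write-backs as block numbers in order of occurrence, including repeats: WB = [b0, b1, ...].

  0 | R B5 → L1 miss [-]
  1 | R B5 → L1 hit [-]
  2 | R B5 → L1 hit [-]
  3 | R B5 → L1 hit [-]
  4 | R B0 → L0 miss [-]
  5 | W B0 → L0 hit [D]
  6 | W B0 → L0 hit [D]
  7 | W B0 → L0 hit [D]
  8 | W B3 → L1 miss [D]
  9 | W B4 → L0 miss wb→B0 [D]
  10 | R B2 → L0 miss wb→B4 [-]

WB = [0, 4]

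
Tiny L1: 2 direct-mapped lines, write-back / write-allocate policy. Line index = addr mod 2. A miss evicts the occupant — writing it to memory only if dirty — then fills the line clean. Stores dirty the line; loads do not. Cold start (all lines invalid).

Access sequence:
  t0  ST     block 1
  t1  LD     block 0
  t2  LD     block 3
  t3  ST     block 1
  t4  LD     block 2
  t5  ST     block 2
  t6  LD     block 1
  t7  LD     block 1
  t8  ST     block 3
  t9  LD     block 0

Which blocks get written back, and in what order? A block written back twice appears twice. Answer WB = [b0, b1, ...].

WB = [1, 1, 2]

0: W B1 -> L1 miss  d=D]
1: R B0 -> L0 miss  d=-]
2: R B3 -> L1 miss wb->B1  d=-]
3: W B1 -> L1 miss  d=D]
4: R B2 -> L0 miss  d=-]
5: W B2 -> L0 hit  d=D]
6: R B1 -> L1 hit  d=D]
7: R B1 -> L1 hit  d=D]
8: W B3 -> L1 miss wb->B1  d=D]
9: R B0 -> L0 miss wb->B2  d=-]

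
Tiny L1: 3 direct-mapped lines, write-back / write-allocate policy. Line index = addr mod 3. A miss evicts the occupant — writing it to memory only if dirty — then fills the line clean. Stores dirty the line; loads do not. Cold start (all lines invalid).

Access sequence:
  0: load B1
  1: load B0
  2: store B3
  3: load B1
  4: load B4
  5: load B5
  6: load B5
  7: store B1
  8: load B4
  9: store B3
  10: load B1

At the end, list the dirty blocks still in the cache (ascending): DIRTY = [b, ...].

DIRTY = [3]

0: R B1 → L1 miss [-]
1: R B0 → L0 miss [-]
2: W B3 → L0 miss [D]
3: R B1 → L1 hit [-]
4: R B4 → L1 miss [-]
5: R B5 → L2 miss [-]
6: R B5 → L2 hit [-]
7: W B1 → L1 miss [D]
8: R B4 → L1 miss wb→B1 [-]
9: W B3 → L0 hit [D]
10: R B1 → L1 miss [-]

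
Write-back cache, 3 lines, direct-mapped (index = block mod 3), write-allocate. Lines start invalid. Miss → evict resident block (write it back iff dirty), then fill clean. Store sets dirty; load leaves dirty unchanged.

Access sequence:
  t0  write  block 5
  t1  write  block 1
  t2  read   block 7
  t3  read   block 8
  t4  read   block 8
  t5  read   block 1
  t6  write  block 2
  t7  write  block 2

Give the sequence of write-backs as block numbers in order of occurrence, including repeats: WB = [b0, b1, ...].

0: W B5 → L2 miss [D]
1: W B1 → L1 miss [D]
2: R B7 → L1 miss wb→B1 [-]
3: R B8 → L2 miss wb→B5 [-]
4: R B8 → L2 hit [-]
5: R B1 → L1 miss [-]
6: W B2 → L2 miss [D]
7: W B2 → L2 hit [D]

WB = [1, 5]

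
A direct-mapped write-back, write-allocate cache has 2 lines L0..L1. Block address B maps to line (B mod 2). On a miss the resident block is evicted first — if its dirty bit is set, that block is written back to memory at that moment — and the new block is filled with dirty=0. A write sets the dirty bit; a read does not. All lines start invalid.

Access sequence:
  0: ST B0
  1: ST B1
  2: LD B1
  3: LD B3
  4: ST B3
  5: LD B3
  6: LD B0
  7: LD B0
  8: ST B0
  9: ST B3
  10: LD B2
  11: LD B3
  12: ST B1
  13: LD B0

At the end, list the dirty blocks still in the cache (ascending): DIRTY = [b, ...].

DIRTY = [1]

  0 | W B0 → L0 miss [D]
  1 | W B1 → L1 miss [D]
  2 | R B1 → L1 hit [D]
  3 | R B3 → L1 miss wb→B1 [-]
  4 | W B3 → L1 hit [D]
  5 | R B3 → L1 hit [D]
  6 | R B0 → L0 hit [D]
  7 | R B0 → L0 hit [D]
  8 | W B0 → L0 hit [D]
  9 | W B3 → L1 hit [D]
  10 | R B2 → L0 miss wb→B0 [-]
  11 | R B3 → L1 hit [D]
  12 | W B1 → L1 miss wb→B3 [D]
  13 | R B0 → L0 miss [-]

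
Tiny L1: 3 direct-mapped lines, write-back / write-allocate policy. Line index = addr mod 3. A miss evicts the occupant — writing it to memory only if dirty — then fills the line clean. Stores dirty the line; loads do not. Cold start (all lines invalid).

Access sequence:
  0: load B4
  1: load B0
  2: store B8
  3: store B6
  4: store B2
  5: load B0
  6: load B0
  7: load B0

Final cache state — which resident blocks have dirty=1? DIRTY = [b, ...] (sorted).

0: R B4 -> L1 miss  d=-]
1: R B0 -> L0 miss  d=-]
2: W B8 -> L2 miss  d=D]
3: W B6 -> L0 miss  d=D]
4: W B2 -> L2 miss wb->B8  d=D]
5: R B0 -> L0 miss wb->B6  d=-]
6: R B0 -> L0 hit  d=-]
7: R B0 -> L0 hit  d=-]

DIRTY = [2]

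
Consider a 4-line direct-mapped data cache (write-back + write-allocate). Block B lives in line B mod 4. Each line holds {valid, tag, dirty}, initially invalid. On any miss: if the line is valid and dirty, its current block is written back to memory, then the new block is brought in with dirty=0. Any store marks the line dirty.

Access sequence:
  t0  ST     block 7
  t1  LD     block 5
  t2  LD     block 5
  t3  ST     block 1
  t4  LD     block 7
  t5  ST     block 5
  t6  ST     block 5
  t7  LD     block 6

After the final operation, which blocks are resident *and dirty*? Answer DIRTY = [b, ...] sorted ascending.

DIRTY = [5, 7]

0: W B7 -> L3 miss  d=D]
1: R B5 -> L1 miss  d=-]
2: R B5 -> L1 hit  d=-]
3: W B1 -> L1 miss  d=D]
4: R B7 -> L3 hit  d=D]
5: W B5 -> L1 miss wb->B1  d=D]
6: W B5 -> L1 hit  d=D]
7: R B6 -> L2 miss  d=-]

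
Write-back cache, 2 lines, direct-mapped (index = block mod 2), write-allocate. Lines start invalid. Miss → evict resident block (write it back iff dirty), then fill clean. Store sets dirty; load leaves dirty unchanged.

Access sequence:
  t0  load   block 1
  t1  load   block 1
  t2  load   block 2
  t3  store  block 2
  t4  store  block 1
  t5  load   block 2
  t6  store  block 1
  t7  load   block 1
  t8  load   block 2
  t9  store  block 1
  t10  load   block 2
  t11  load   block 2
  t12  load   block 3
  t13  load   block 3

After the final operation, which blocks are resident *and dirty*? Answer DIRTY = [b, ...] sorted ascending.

DIRTY = [2]

0: R B1 → L1 miss [-]
1: R B1 → L1 hit [-]
2: R B2 → L0 miss [-]
3: W B2 → L0 hit [D]
4: W B1 → L1 hit [D]
5: R B2 → L0 hit [D]
6: W B1 → L1 hit [D]
7: R B1 → L1 hit [D]
8: R B2 → L0 hit [D]
9: W B1 → L1 hit [D]
10: R B2 → L0 hit [D]
11: R B2 → L0 hit [D]
12: R B3 → L1 miss wb→B1 [-]
13: R B3 → L1 hit [-]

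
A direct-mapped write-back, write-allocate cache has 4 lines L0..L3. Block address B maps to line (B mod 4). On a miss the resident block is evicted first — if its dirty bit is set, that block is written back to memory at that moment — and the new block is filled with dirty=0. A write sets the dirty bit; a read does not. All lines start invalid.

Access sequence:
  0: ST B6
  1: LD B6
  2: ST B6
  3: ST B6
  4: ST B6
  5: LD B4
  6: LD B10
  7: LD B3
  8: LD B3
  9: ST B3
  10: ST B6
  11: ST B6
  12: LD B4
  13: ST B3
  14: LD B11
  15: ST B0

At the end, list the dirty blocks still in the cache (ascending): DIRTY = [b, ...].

0: W B6 → L2 miss [D]
1: R B6 → L2 hit [D]
2: W B6 → L2 hit [D]
3: W B6 → L2 hit [D]
4: W B6 → L2 hit [D]
5: R B4 → L0 miss [-]
6: R B10 → L2 miss wb→B6 [-]
7: R B3 → L3 miss [-]
8: R B3 → L3 hit [-]
9: W B3 → L3 hit [D]
10: W B6 → L2 miss [D]
11: W B6 → L2 hit [D]
12: R B4 → L0 hit [-]
13: W B3 → L3 hit [D]
14: R B11 → L3 miss wb→B3 [-]
15: W B0 → L0 miss [D]

DIRTY = [0, 6]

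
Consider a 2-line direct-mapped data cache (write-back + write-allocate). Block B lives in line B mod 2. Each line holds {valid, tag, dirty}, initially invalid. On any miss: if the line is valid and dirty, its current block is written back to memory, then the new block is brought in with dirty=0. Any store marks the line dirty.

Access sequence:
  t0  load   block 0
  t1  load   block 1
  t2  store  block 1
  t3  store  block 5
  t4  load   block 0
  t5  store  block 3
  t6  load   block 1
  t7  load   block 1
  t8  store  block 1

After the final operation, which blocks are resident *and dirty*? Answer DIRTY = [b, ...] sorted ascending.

0: R B0 -> L0 miss  d=-]
1: R B1 -> L1 miss  d=-]
2: W B1 -> L1 hit  d=D]
3: W B5 -> L1 miss wb->B1  d=D]
4: R B0 -> L0 hit  d=-]
5: W B3 -> L1 miss wb->B5  d=D]
6: R B1 -> L1 miss wb->B3  d=-]
7: R B1 -> L1 hit  d=-]
8: W B1 -> L1 hit  d=D]

DIRTY = [1]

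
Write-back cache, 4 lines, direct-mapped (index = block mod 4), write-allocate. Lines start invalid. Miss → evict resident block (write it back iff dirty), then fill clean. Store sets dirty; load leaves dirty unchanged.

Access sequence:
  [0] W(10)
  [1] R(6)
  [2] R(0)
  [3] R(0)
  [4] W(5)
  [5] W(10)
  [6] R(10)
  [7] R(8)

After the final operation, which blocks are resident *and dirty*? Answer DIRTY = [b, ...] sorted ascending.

  0 | W B10 → L2 miss [D]
  1 | R B6 → L2 miss wb→B10 [-]
  2 | R B0 → L0 miss [-]
  3 | R B0 → L0 hit [-]
  4 | W B5 → L1 miss [D]
  5 | W B10 → L2 miss [D]
  6 | R B10 → L2 hit [D]
  7 | R B8 → L0 miss [-]

DIRTY = [5, 10]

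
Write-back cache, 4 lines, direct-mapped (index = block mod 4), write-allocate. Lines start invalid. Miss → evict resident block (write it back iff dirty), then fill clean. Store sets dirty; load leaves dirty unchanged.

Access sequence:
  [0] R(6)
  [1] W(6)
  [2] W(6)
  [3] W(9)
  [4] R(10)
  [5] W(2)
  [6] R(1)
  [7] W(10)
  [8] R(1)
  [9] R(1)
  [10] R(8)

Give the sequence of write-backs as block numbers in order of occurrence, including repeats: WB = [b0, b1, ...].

0: R B6 -> L2 miss  d=-]
1: W B6 -> L2 hit  d=D]
2: W B6 -> L2 hit  d=D]
3: W B9 -> L1 miss  d=D]
4: R B10 -> L2 miss wb->B6  d=-]
5: W B2 -> L2 miss  d=D]
6: R B1 -> L1 miss wb->B9  d=-]
7: W B10 -> L2 miss wb->B2  d=D]
8: R B1 -> L1 hit  d=-]
9: R B1 -> L1 hit  d=-]
10: R B8 -> L0 miss  d=-]

WB = [6, 9, 2]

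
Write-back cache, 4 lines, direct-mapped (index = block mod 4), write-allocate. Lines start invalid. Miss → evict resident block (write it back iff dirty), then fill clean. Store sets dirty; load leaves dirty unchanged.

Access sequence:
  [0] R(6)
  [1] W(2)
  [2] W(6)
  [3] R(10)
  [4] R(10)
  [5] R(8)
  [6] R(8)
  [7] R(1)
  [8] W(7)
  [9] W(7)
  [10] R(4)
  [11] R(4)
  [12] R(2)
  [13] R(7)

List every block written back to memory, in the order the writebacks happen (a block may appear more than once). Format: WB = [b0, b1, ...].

WB = [2, 6]

0: R B6 → L2 miss [-]
1: W B2 → L2 miss [D]
2: W B6 → L2 miss wb→B2 [D]
3: R B10 → L2 miss wb→B6 [-]
4: R B10 → L2 hit [-]
5: R B8 → L0 miss [-]
6: R B8 → L0 hit [-]
7: R B1 → L1 miss [-]
8: W B7 → L3 miss [D]
9: W B7 → L3 hit [D]
10: R B4 → L0 miss [-]
11: R B4 → L0 hit [-]
12: R B2 → L2 miss [-]
13: R B7 → L3 hit [D]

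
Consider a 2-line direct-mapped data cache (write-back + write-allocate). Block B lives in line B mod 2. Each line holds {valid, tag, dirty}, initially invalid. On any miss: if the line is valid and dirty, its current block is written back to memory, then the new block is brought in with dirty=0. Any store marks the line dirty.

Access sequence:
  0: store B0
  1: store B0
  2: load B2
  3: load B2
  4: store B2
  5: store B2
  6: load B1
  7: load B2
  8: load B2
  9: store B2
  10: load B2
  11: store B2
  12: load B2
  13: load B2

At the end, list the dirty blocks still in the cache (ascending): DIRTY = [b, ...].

  0 | W B0 → L0 miss [D]
  1 | W B0 → L0 hit [D]
  2 | R B2 → L0 miss wb→B0 [-]
  3 | R B2 → L0 hit [-]
  4 | W B2 → L0 hit [D]
  5 | W B2 → L0 hit [D]
  6 | R B1 → L1 miss [-]
  7 | R B2 → L0 hit [D]
  8 | R B2 → L0 hit [D]
  9 | W B2 → L0 hit [D]
  10 | R B2 → L0 hit [D]
  11 | W B2 → L0 hit [D]
  12 | R B2 → L0 hit [D]
  13 | R B2 → L0 hit [D]

DIRTY = [2]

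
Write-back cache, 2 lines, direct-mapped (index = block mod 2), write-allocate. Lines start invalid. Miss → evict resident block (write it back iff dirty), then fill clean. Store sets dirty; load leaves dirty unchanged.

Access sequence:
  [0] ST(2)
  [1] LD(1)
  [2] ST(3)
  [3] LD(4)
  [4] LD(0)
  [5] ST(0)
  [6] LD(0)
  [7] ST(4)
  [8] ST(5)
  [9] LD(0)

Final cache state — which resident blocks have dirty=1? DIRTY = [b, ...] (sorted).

0: W B2 -> L0 miss  d=D]
1: R B1 -> L1 miss  d=-]
2: W B3 -> L1 miss  d=D]
3: R B4 -> L0 miss wb->B2  d=-]
4: R B0 -> L0 miss  d=-]
5: W B0 -> L0 hit  d=D]
6: R B0 -> L0 hit  d=D]
7: W B4 -> L0 miss wb->B0  d=D]
8: W B5 -> L1 miss wb->B3  d=D]
9: R B0 -> L0 miss wb->B4  d=-]

DIRTY = [5]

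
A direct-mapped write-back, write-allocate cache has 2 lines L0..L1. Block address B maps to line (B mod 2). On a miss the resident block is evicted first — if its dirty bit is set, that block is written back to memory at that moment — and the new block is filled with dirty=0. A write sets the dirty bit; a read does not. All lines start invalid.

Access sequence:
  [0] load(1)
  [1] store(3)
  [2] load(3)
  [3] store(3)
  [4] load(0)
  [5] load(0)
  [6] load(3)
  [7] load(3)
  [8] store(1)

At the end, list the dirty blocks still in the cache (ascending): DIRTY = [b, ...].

DIRTY = [1]

0: R B1 -> L1 miss  d=-]
1: W B3 -> L1 miss  d=D]
2: R B3 -> L1 hit  d=D]
3: W B3 -> L1 hit  d=D]
4: R B0 -> L0 miss  d=-]
5: R B0 -> L0 hit  d=-]
6: R B3 -> L1 hit  d=D]
7: R B3 -> L1 hit  d=D]
8: W B1 -> L1 miss wb->B3  d=D]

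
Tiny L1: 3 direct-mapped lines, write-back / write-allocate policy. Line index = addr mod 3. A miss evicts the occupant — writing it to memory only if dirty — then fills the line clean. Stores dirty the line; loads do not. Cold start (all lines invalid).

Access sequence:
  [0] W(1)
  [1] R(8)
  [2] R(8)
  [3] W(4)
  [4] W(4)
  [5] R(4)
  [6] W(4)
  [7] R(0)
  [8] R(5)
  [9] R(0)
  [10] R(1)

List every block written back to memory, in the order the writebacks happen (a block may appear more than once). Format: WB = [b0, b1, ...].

WB = [1, 4]

  0 | W B1 → L1 miss [D]
  1 | R B8 → L2 miss [-]
  2 | R B8 → L2 hit [-]
  3 | W B4 → L1 miss wb→B1 [D]
  4 | W B4 → L1 hit [D]
  5 | R B4 → L1 hit [D]
  6 | W B4 → L1 hit [D]
  7 | R B0 → L0 miss [-]
  8 | R B5 → L2 miss [-]
  9 | R B0 → L0 hit [-]
  10 | R B1 → L1 miss wb→B4 [-]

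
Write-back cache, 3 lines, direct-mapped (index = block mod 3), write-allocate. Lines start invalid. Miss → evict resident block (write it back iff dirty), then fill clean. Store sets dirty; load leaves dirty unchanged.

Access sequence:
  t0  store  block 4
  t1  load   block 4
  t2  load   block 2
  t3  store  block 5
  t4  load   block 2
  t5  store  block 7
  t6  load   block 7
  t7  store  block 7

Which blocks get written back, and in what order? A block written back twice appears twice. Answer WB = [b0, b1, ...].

0: W B4 -> L1 miss  d=D]
1: R B4 -> L1 hit  d=D]
2: R B2 -> L2 miss  d=-]
3: W B5 -> L2 miss  d=D]
4: R B2 -> L2 miss wb->B5  d=-]
5: W B7 -> L1 miss wb->B4  d=D]
6: R B7 -> L1 hit  d=D]
7: W B7 -> L1 hit  d=D]

WB = [5, 4]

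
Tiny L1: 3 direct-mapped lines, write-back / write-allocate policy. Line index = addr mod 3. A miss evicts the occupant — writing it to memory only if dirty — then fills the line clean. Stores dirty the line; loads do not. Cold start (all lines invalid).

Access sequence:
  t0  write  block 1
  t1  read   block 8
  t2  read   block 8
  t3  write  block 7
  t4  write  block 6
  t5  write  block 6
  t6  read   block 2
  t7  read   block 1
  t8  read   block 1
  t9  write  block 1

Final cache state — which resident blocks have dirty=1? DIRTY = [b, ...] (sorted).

DIRTY = [1, 6]

  0 | W B1 → L1 miss [D]
  1 | R B8 → L2 miss [-]
  2 | R B8 → L2 hit [-]
  3 | W B7 → L1 miss wb→B1 [D]
  4 | W B6 → L0 miss [D]
  5 | W B6 → L0 hit [D]
  6 | R B2 → L2 miss [-]
  7 | R B1 → L1 miss wb→B7 [-]
  8 | R B1 → L1 hit [-]
  9 | W B1 → L1 hit [D]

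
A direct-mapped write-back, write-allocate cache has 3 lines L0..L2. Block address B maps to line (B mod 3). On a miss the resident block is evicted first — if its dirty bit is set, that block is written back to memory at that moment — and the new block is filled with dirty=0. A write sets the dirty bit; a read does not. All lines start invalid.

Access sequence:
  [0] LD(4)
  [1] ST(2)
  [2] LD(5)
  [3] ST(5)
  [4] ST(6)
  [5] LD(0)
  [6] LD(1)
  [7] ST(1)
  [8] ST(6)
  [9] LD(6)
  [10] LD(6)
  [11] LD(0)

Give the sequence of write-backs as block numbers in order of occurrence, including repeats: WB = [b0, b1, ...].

WB = [2, 6, 6]

  0 | R B4 → L1 miss [-]
  1 | W B2 → L2 miss [D]
  2 | R B5 → L2 miss wb→B2 [-]
  3 | W B5 → L2 hit [D]
  4 | W B6 → L0 miss [D]
  5 | R B0 → L0 miss wb→B6 [-]
  6 | R B1 → L1 miss [-]
  7 | W B1 → L1 hit [D]
  8 | W B6 → L0 miss [D]
  9 | R B6 → L0 hit [D]
  10 | R B6 → L0 hit [D]
  11 | R B0 → L0 miss wb→B6 [-]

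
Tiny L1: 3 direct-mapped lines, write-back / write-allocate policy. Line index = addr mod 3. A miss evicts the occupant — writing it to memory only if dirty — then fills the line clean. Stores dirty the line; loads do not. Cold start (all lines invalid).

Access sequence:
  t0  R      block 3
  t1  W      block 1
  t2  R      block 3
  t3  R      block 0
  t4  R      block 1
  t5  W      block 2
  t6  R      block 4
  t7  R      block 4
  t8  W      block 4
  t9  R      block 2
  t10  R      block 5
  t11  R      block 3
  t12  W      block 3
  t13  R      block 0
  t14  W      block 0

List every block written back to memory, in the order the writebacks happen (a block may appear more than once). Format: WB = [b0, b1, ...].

WB = [1, 2, 3]

0: R B3 -> L0 miss  d=-]
1: W B1 -> L1 miss  d=D]
2: R B3 -> L0 hit  d=-]
3: R B0 -> L0 miss  d=-]
4: R B1 -> L1 hit  d=D]
5: W B2 -> L2 miss  d=D]
6: R B4 -> L1 miss wb->B1  d=-]
7: R B4 -> L1 hit  d=-]
8: W B4 -> L1 hit  d=D]
9: R B2 -> L2 hit  d=D]
10: R B5 -> L2 miss wb->B2  d=-]
11: R B3 -> L0 miss  d=-]
12: W B3 -> L0 hit  d=D]
13: R B0 -> L0 miss wb->B3  d=-]
14: W B0 -> L0 hit  d=D]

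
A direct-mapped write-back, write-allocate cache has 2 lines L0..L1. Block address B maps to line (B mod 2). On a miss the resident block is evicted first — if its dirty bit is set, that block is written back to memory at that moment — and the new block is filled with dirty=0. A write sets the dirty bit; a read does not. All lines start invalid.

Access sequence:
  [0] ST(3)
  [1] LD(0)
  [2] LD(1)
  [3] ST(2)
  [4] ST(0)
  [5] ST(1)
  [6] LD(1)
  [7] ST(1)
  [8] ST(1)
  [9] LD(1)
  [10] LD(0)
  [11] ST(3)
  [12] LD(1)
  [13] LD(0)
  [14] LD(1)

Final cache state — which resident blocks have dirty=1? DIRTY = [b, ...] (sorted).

  0 | W B3 → L1 miss [D]
  1 | R B0 → L0 miss [-]
  2 | R B1 → L1 miss wb→B3 [-]
  3 | W B2 → L0 miss [D]
  4 | W B0 → L0 miss wb→B2 [D]
  5 | W B1 → L1 hit [D]
  6 | R B1 → L1 hit [D]
  7 | W B1 → L1 hit [D]
  8 | W B1 → L1 hit [D]
  9 | R B1 → L1 hit [D]
  10 | R B0 → L0 hit [D]
  11 | W B3 → L1 miss wb→B1 [D]
  12 | R B1 → L1 miss wb→B3 [-]
  13 | R B0 → L0 hit [D]
  14 | R B1 → L1 hit [-]

DIRTY = [0]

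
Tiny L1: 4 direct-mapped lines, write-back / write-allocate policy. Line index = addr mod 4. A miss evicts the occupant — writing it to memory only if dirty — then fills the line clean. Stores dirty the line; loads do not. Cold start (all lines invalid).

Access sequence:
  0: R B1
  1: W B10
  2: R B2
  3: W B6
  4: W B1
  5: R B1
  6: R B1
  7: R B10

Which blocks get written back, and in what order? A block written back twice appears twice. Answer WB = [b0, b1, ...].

0: R B1 → L1 miss [-]
1: W B10 → L2 miss [D]
2: R B2 → L2 miss wb→B10 [-]
3: W B6 → L2 miss [D]
4: W B1 → L1 hit [D]
5: R B1 → L1 hit [D]
6: R B1 → L1 hit [D]
7: R B10 → L2 miss wb→B6 [-]

WB = [10, 6]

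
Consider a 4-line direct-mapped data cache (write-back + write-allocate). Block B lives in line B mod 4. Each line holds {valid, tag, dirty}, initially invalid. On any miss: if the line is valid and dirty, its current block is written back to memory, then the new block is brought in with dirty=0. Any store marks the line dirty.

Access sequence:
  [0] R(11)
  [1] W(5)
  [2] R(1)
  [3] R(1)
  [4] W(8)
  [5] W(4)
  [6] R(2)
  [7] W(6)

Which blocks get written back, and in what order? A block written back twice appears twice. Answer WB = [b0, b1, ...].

0: R B11 → L3 miss [-]
1: W B5 → L1 miss [D]
2: R B1 → L1 miss wb→B5 [-]
3: R B1 → L1 hit [-]
4: W B8 → L0 miss [D]
5: W B4 → L0 miss wb→B8 [D]
6: R B2 → L2 miss [-]
7: W B6 → L2 miss [D]

WB = [5, 8]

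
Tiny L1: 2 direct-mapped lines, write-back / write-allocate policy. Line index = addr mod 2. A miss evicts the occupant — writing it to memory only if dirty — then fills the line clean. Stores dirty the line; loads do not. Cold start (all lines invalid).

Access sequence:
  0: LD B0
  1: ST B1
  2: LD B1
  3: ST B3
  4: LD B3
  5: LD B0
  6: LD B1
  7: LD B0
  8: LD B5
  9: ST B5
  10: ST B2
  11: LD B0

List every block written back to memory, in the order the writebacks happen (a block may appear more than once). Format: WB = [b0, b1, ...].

0: R B0 → L0 miss [-]
1: W B1 → L1 miss [D]
2: R B1 → L1 hit [D]
3: W B3 → L1 miss wb→B1 [D]
4: R B3 → L1 hit [D]
5: R B0 → L0 hit [-]
6: R B1 → L1 miss wb→B3 [-]
7: R B0 → L0 hit [-]
8: R B5 → L1 miss [-]
9: W B5 → L1 hit [D]
10: W B2 → L0 miss [D]
11: R B0 → L0 miss wb→B2 [-]

WB = [1, 3, 2]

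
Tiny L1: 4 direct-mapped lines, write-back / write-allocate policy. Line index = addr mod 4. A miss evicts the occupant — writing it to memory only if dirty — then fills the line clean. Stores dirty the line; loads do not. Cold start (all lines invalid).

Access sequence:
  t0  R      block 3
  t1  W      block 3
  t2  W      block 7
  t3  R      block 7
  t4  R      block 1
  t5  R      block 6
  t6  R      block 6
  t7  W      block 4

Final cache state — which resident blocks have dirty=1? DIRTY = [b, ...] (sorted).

DIRTY = [4, 7]

0: R B3 → L3 miss [-]
1: W B3 → L3 hit [D]
2: W B7 → L3 miss wb→B3 [D]
3: R B7 → L3 hit [D]
4: R B1 → L1 miss [-]
5: R B6 → L2 miss [-]
6: R B6 → L2 hit [-]
7: W B4 → L0 miss [D]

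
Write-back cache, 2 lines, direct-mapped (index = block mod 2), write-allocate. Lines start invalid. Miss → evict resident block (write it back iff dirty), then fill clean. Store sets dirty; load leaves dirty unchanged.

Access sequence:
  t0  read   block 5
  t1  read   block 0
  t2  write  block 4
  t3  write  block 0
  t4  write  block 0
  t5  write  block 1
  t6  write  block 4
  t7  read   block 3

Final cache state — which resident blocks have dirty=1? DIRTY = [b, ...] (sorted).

  0 | R B5 → L1 miss [-]
  1 | R B0 → L0 miss [-]
  2 | W B4 → L0 miss [D]
  3 | W B0 → L0 miss wb→B4 [D]
  4 | W B0 → L0 hit [D]
  5 | W B1 → L1 miss [D]
  6 | W B4 → L0 miss wb→B0 [D]
  7 | R B3 → L1 miss wb→B1 [-]

DIRTY = [4]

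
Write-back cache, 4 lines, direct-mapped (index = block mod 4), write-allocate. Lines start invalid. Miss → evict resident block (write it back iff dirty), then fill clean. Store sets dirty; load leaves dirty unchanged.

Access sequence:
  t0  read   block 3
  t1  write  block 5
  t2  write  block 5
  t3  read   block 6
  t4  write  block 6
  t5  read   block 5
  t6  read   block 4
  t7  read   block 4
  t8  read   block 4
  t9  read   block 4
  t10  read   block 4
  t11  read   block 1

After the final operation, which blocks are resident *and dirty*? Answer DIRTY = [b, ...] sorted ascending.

DIRTY = [6]

  0 | R B3 → L3 miss [-]
  1 | W B5 → L1 miss [D]
  2 | W B5 → L1 hit [D]
  3 | R B6 → L2 miss [-]
  4 | W B6 → L2 hit [D]
  5 | R B5 → L1 hit [D]
  6 | R B4 → L0 miss [-]
  7 | R B4 → L0 hit [-]
  8 | R B4 → L0 hit [-]
  9 | R B4 → L0 hit [-]
  10 | R B4 → L0 hit [-]
  11 | R B1 → L1 miss wb→B5 [-]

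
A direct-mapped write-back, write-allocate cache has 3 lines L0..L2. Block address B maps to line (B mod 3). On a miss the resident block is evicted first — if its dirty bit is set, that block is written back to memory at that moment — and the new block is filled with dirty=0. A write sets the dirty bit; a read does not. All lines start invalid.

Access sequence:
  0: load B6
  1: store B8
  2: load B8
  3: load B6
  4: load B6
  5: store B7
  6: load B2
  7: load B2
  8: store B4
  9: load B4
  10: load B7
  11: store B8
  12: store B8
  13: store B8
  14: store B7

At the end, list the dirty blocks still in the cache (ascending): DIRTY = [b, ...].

DIRTY = [7, 8]

0: R B6 -> L0 miss  d=-]
1: W B8 -> L2 miss  d=D]
2: R B8 -> L2 hit  d=D]
3: R B6 -> L0 hit  d=-]
4: R B6 -> L0 hit  d=-]
5: W B7 -> L1 miss  d=D]
6: R B2 -> L2 miss wb->B8  d=-]
7: R B2 -> L2 hit  d=-]
8: W B4 -> L1 miss wb->B7  d=D]
9: R B4 -> L1 hit  d=D]
10: R B7 -> L1 miss wb->B4  d=-]
11: W B8 -> L2 miss  d=D]
12: W B8 -> L2 hit  d=D]
13: W B8 -> L2 hit  d=D]
14: W B7 -> L1 hit  d=D]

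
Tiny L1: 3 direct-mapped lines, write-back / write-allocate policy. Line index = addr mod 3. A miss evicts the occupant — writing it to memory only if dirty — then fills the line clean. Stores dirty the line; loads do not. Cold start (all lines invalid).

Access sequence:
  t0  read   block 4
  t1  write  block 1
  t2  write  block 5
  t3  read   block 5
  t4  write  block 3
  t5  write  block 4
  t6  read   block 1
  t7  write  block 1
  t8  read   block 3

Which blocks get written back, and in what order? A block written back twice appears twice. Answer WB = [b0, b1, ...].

0: R B4 → L1 miss [-]
1: W B1 → L1 miss [D]
2: W B5 → L2 miss [D]
3: R B5 → L2 hit [D]
4: W B3 → L0 miss [D]
5: W B4 → L1 miss wb→B1 [D]
6: R B1 → L1 miss wb→B4 [-]
7: W B1 → L1 hit [D]
8: R B3 → L0 hit [D]

WB = [1, 4]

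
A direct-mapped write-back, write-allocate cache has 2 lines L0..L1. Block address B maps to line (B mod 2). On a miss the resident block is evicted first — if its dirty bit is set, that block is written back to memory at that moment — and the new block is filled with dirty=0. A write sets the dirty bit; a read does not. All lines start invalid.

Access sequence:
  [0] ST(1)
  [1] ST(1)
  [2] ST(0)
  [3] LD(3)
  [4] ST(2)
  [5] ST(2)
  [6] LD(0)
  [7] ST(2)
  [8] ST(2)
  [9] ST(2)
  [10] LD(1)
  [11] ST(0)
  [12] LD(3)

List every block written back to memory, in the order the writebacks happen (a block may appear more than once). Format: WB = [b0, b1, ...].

WB = [1, 0, 2, 2]

0: W B1 -> L1 miss  d=D]
1: W B1 -> L1 hit  d=D]
2: W B0 -> L0 miss  d=D]
3: R B3 -> L1 miss wb->B1  d=-]
4: W B2 -> L0 miss wb->B0  d=D]
5: W B2 -> L0 hit  d=D]
6: R B0 -> L0 miss wb->B2  d=-]
7: W B2 -> L0 miss  d=D]
8: W B2 -> L0 hit  d=D]
9: W B2 -> L0 hit  d=D]
10: R B1 -> L1 miss  d=-]
11: W B0 -> L0 miss wb->B2  d=D]
12: R B3 -> L1 miss  d=-]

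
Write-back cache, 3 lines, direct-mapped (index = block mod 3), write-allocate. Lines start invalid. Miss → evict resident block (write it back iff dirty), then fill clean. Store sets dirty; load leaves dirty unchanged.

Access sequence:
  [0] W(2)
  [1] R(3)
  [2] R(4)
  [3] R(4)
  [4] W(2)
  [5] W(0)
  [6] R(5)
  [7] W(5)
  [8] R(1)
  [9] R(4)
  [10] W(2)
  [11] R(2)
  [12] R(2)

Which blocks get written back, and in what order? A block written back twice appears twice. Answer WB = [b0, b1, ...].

WB = [2, 5]

  0 | W B2 → L2 miss [D]
  1 | R B3 → L0 miss [-]
  2 | R B4 → L1 miss [-]
  3 | R B4 → L1 hit [-]
  4 | W B2 → L2 hit [D]
  5 | W B0 → L0 miss [D]
  6 | R B5 → L2 miss wb→B2 [-]
  7 | W B5 → L2 hit [D]
  8 | R B1 → L1 miss [-]
  9 | R B4 → L1 miss [-]
  10 | W B2 → L2 miss wb→B5 [D]
  11 | R B2 → L2 hit [D]
  12 | R B2 → L2 hit [D]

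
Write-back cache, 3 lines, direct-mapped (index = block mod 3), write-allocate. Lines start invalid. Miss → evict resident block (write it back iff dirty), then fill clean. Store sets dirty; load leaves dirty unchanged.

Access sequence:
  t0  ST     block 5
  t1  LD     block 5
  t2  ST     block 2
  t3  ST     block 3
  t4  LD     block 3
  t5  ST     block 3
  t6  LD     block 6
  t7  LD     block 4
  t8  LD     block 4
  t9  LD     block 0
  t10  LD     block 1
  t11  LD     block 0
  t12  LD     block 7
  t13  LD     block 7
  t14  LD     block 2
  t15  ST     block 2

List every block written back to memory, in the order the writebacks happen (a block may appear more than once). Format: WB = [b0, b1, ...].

  0 | W B5 → L2 miss [D]
  1 | R B5 → L2 hit [D]
  2 | W B2 → L2 miss wb→B5 [D]
  3 | W B3 → L0 miss [D]
  4 | R B3 → L0 hit [D]
  5 | W B3 → L0 hit [D]
  6 | R B6 → L0 miss wb→B3 [-]
  7 | R B4 → L1 miss [-]
  8 | R B4 → L1 hit [-]
  9 | R B0 → L0 miss [-]
  10 | R B1 → L1 miss [-]
  11 | R B0 → L0 hit [-]
  12 | R B7 → L1 miss [-]
  13 | R B7 → L1 hit [-]
  14 | R B2 → L2 hit [D]
  15 | W B2 → L2 hit [D]

WB = [5, 3]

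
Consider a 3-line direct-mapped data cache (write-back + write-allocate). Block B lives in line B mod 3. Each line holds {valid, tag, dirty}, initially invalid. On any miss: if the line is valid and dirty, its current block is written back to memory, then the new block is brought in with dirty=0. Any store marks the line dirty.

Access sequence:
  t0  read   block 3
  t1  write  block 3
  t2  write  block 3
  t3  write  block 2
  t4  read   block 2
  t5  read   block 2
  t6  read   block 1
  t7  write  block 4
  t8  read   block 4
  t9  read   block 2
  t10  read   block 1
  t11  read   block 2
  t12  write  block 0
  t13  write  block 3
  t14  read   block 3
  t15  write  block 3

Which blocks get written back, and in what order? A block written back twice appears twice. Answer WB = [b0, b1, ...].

0: R B3 → L0 miss [-]
1: W B3 → L0 hit [D]
2: W B3 → L0 hit [D]
3: W B2 → L2 miss [D]
4: R B2 → L2 hit [D]
5: R B2 → L2 hit [D]
6: R B1 → L1 miss [-]
7: W B4 → L1 miss [D]
8: R B4 → L1 hit [D]
9: R B2 → L2 hit [D]
10: R B1 → L1 miss wb→B4 [-]
11: R B2 → L2 hit [D]
12: W B0 → L0 miss wb→B3 [D]
13: W B3 → L0 miss wb→B0 [D]
14: R B3 → L0 hit [D]
15: W B3 → L0 hit [D]

WB = [4, 3, 0]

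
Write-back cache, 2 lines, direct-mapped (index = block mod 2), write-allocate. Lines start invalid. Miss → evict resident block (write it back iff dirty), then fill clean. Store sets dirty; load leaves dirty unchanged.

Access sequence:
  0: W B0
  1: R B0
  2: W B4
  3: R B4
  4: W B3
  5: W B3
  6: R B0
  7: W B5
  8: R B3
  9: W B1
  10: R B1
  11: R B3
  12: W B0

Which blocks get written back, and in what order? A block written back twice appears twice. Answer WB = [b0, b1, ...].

WB = [0, 4, 3, 5, 1]

0: W B0 -> L0 miss  d=D]
1: R B0 -> L0 hit  d=D]
2: W B4 -> L0 miss wb->B0  d=D]
3: R B4 -> L0 hit  d=D]
4: W B3 -> L1 miss  d=D]
5: W B3 -> L1 hit  d=D]
6: R B0 -> L0 miss wb->B4  d=-]
7: W B5 -> L1 miss wb->B3  d=D]
8: R B3 -> L1 miss wb->B5  d=-]
9: W B1 -> L1 miss  d=D]
10: R B1 -> L1 hit  d=D]
11: R B3 -> L1 miss wb->B1  d=-]
12: W B0 -> L0 hit  d=D]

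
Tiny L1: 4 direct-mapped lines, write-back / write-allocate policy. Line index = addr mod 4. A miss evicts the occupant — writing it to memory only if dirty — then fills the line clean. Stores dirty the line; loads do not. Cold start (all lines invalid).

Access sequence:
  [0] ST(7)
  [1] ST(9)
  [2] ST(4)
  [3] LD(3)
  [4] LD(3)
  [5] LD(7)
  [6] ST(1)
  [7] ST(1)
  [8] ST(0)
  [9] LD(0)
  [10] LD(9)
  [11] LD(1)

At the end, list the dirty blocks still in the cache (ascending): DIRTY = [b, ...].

DIRTY = [0]

0: W B7 -> L3 miss  d=D]
1: W B9 -> L1 miss  d=D]
2: W B4 -> L0 miss  d=D]
3: R B3 -> L3 miss wb->B7  d=-]
4: R B3 -> L3 hit  d=-]
5: R B7 -> L3 miss  d=-]
6: W B1 -> L1 miss wb->B9  d=D]
7: W B1 -> L1 hit  d=D]
8: W B0 -> L0 miss wb->B4  d=D]
9: R B0 -> L0 hit  d=D]
10: R B9 -> L1 miss wb->B1  d=-]
11: R B1 -> L1 miss  d=-]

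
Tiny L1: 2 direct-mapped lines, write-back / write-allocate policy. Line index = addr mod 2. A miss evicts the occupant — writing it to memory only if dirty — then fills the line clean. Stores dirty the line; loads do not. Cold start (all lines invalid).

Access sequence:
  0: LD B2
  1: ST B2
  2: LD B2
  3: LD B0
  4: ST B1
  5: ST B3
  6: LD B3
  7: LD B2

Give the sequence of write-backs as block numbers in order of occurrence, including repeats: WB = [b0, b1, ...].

0: R B2 -> L0 miss  d=-]
1: W B2 -> L0 hit  d=D]
2: R B2 -> L0 hit  d=D]
3: R B0 -> L0 miss wb->B2  d=-]
4: W B1 -> L1 miss  d=D]
5: W B3 -> L1 miss wb->B1  d=D]
6: R B3 -> L1 hit  d=D]
7: R B2 -> L0 miss  d=-]

WB = [2, 1]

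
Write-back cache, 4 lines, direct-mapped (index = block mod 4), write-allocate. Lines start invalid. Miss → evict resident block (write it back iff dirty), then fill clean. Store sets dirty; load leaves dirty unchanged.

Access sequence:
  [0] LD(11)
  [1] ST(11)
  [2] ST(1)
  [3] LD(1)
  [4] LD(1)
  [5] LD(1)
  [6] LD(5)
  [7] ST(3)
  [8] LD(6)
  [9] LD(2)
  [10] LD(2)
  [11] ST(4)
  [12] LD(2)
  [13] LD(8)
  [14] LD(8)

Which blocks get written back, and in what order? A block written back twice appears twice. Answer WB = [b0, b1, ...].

WB = [1, 11, 4]

0: R B11 -> L3 miss  d=-]
1: W B11 -> L3 hit  d=D]
2: W B1 -> L1 miss  d=D]
3: R B1 -> L1 hit  d=D]
4: R B1 -> L1 hit  d=D]
5: R B1 -> L1 hit  d=D]
6: R B5 -> L1 miss wb->B1  d=-]
7: W B3 -> L3 miss wb->B11  d=D]
8: R B6 -> L2 miss  d=-]
9: R B2 -> L2 miss  d=-]
10: R B2 -> L2 hit  d=-]
11: W B4 -> L0 miss  d=D]
12: R B2 -> L2 hit  d=-]
13: R B8 -> L0 miss wb->B4  d=-]
14: R B8 -> L0 hit  d=-]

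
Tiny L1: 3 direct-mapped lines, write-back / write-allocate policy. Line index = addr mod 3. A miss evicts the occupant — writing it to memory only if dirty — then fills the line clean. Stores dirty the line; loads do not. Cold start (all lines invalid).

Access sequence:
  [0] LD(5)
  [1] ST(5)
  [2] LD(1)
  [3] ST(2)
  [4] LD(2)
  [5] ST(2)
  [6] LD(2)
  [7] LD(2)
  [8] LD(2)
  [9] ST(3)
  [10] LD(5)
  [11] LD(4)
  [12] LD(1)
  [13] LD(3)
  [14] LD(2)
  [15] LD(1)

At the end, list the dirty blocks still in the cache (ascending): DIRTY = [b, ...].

DIRTY = [3]

0: R B5 → L2 miss [-]
1: W B5 → L2 hit [D]
2: R B1 → L1 miss [-]
3: W B2 → L2 miss wb→B5 [D]
4: R B2 → L2 hit [D]
5: W B2 → L2 hit [D]
6: R B2 → L2 hit [D]
7: R B2 → L2 hit [D]
8: R B2 → L2 hit [D]
9: W B3 → L0 miss [D]
10: R B5 → L2 miss wb→B2 [-]
11: R B4 → L1 miss [-]
12: R B1 → L1 miss [-]
13: R B3 → L0 hit [D]
14: R B2 → L2 miss [-]
15: R B1 → L1 hit [-]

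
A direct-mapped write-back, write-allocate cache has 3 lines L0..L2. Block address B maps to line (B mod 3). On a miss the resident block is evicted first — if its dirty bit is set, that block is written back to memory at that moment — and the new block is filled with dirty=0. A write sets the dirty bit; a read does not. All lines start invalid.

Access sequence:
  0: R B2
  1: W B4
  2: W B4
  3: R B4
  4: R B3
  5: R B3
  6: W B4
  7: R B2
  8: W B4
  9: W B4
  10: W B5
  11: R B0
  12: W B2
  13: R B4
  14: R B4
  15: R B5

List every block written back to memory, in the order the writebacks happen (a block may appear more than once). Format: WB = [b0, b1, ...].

WB = [5, 2]

  0 | R B2 → L2 miss [-]
  1 | W B4 → L1 miss [D]
  2 | W B4 → L1 hit [D]
  3 | R B4 → L1 hit [D]
  4 | R B3 → L0 miss [-]
  5 | R B3 → L0 hit [-]
  6 | W B4 → L1 hit [D]
  7 | R B2 → L2 hit [-]
  8 | W B4 → L1 hit [D]
  9 | W B4 → L1 hit [D]
  10 | W B5 → L2 miss [D]
  11 | R B0 → L0 miss [-]
  12 | W B2 → L2 miss wb→B5 [D]
  13 | R B4 → L1 hit [D]
  14 | R B4 → L1 hit [D]
  15 | R B5 → L2 miss wb→B2 [-]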